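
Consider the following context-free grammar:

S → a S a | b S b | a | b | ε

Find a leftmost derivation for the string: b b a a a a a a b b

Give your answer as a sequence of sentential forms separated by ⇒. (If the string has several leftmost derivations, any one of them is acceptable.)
Start with S.
Step 1: the leftmost non-terminal is S; apply S → b S b:  b S b
Step 2: the leftmost non-terminal is S; apply S → b S b:  b b S b b
Step 3: the leftmost non-terminal is S; apply S → a S a:  b b a S a b b
Step 4: the leftmost non-terminal is S; apply S → a S a:  b b a a S a a b b
Step 5: the leftmost non-terminal is S; apply S → a S a:  b b a a a S a a a b b
Step 6: the leftmost non-terminal is S; apply S → ε:  b b a a a a a a b b

Final answer: S ⇒ b S b ⇒ b b S b b ⇒ b b a S a b b ⇒ b b a a S a a b b ⇒ b b a a a S a a a b b ⇒ b b a a a a a a b b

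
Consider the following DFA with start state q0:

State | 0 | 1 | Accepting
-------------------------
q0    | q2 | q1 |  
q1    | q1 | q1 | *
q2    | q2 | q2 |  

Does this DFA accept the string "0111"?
Start in q0.
Read '0': q0 → q2
Read '1': q2 → q2
Read '1': q2 → q2
Read '1': q2 → q2
Final state q2 is not accepting, so the string is rejected.

Final answer: No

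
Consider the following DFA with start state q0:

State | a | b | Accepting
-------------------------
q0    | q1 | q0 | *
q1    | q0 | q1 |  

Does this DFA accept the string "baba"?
Start in q0.
Read 'b': q0 → q0
Read 'a': q0 → q1
Read 'b': q1 → q1
Read 'a': q1 → q0
Final state q0 is accepting, so the string is accepted.

Final answer: Yes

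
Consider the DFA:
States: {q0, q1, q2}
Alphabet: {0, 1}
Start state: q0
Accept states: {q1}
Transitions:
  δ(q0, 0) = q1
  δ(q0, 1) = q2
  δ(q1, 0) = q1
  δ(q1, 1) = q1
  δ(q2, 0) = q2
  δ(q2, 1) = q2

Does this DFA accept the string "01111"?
Processing string "01111":
  q0 --0--> q1
  q1 --1--> q1
  q1 --1--> q1
  q1 --1--> q1
  q1 --1--> q1
Final state: q1
Accept states: {q1}
q1 is an accept state, so the string is accepted.

Final answer: Yes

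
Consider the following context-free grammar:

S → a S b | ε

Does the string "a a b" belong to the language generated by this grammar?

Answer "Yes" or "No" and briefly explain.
Every derivation applies S → a S b some number n of times and then S → ε, producing a^n b^n with equally many a's and b's. The string a a b has two a's but only one b, so it cannot be derived.

Final answer: No - no valid derivation exists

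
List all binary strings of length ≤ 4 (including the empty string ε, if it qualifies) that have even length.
Checking every binary string of length 0 to 4:
  Length 0: accepted: ε | rejected: (none)
  Length 1: accepted: (none) | rejected: 0, 1
  Length 2: accepted: 00, 01, 10, 11 | rejected: (none)
  Length 3: accepted: (none) | rejected: 000, 001, 010, 011, 100, 101, 110, 111
  Length 4: accepted: 0000, 0001, 0010, 0011, 0100, 0101, 0110, 0111, 1000, 1001, 1010, 1011, 1100, 1101, 1110, 1111 | rejected: (none)
Total: 21 string(s).

Final answer: ε, 00, 01, 10, 11, 0000, 0001, 0010, 0011, 0100, 0101, 0110, 0111, 1000, 1001, 1010, 1011, 1100, 1101, 1110, 1111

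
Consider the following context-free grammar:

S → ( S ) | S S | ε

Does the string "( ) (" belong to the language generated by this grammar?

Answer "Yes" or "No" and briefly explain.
Each production adds parentheses only in matched pairs (S → ( S )) or none at all, so every derived string has equally many '(' and ')'. The string ( ) ( has two '(' and one ')', so it cannot be derived.

Final answer: No - no valid derivation exists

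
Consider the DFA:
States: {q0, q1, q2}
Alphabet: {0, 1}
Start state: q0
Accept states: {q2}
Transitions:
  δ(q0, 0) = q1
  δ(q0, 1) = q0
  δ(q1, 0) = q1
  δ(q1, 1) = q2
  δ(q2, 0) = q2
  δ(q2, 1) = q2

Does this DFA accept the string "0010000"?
Processing string "0010000":
  q0 --0--> q1
  q1 --0--> q1
  q1 --1--> q2
  q2 --0--> q2
  q2 --0--> q2
  q2 --0--> q2
  q2 --0--> q2
Final state: q2
Accept states: {q2}
q2 is an accept state, so the string is accepted.

Final answer: Yes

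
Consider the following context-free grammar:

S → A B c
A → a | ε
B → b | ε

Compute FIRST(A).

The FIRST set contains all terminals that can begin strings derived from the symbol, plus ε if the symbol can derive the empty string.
A → a contributes a; A → ε makes A nullable, contributing ε. FIRST(A) = {a, ε}.

Final answer: {a, ε}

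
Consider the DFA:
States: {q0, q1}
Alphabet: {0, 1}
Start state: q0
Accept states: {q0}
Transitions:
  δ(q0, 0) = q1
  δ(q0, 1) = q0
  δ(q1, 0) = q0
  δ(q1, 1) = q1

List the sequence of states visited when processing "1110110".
Starting at q0
Read '1': q0 -> q0
Read '1': q0 -> q0
Read '1': q0 -> q0
Read '0': q0 -> q1
Read '1': q1 -> q1
Read '1': q1 -> q1
Read '0': q1 -> q0

Final answer: q0 -> q0 -> q0 -> q0 -> q1 -> q1 -> q1 -> q0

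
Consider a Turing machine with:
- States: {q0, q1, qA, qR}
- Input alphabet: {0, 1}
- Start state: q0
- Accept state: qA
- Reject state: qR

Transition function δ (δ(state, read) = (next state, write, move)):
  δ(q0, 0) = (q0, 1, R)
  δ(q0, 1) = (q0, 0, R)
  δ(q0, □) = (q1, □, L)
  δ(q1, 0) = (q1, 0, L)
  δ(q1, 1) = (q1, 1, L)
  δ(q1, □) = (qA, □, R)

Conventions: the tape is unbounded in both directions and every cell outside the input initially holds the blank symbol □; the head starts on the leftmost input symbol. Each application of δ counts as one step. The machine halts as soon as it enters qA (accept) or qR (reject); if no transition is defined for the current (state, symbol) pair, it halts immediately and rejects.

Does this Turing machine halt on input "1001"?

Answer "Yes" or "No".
Step 0: [q0]1001 (head at position 0)
Step 1: δ(q0, 1) = (q0, 0, R)  ⊢  0[q0]001 (head at position 1)
Step 2: δ(q0, 0) = (q0, 1, R)  ⊢  01[q0]01 (head at position 2)
Step 3: δ(q0, 0) = (q0, 1, R)  ⊢  011[q0]1 (head at position 3)
Step 4: δ(q0, 1) = (q0, 0, R)  ⊢  0110[q0]□ (head at position 4)
Step 5: δ(q0, □) = (q1, □, L)  ⊢  011[q1]0□ (head at position 3)
Step 6: δ(q1, 0) = (q1, 0, L)  ⊢  01[q1]10□ (head at position 2)
Step 7: δ(q1, 1) = (q1, 1, L)  ⊢  0[q1]110□ (head at position 1)
Step 8: δ(q1, 1) = (q1, 1, L)  ⊢  [q1]0110□ (head at position 0)
Step 9: δ(q1, 0) = (q1, 0, L)  ⊢  [q1]□0110□ (head at position -1)
Step 10: δ(q1, □) = (qA, □, R)  ⊢  □[qA]0110□ (head at position 0)
The machine is in qA, so it halts and accepts.
It halts after 10 steps.

Final answer: Yes - halts after 10 steps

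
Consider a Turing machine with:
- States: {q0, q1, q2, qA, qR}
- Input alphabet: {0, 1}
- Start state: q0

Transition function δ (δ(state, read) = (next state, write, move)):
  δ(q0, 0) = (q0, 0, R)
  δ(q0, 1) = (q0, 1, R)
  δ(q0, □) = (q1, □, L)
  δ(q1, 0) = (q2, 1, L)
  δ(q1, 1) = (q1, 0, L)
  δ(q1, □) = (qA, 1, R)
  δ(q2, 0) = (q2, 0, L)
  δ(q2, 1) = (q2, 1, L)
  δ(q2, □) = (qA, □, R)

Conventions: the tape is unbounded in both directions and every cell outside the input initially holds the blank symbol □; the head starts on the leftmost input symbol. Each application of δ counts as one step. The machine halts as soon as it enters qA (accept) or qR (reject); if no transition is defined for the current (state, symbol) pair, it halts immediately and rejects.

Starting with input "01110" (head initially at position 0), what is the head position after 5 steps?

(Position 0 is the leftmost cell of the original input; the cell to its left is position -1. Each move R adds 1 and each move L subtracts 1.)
Step 0: [q0]01110 (head at position 0)
Step 1: δ(q0, 0) = (q0, 0, R)  ⊢  0[q0]1110 (head at position 1)
Step 2: δ(q0, 1) = (q0, 1, R)  ⊢  01[q0]110 (head at position 2)
Step 3: δ(q0, 1) = (q0, 1, R)  ⊢  011[q0]10 (head at position 3)
Step 4: δ(q0, 1) = (q0, 1, R)  ⊢  0111[q0]0 (head at position 4)
Step 5: δ(q0, 0) = (q0, 0, R)  ⊢  01110[q0]□ (head at position 5)
Head position after 5 steps: 5

Final answer: Position 5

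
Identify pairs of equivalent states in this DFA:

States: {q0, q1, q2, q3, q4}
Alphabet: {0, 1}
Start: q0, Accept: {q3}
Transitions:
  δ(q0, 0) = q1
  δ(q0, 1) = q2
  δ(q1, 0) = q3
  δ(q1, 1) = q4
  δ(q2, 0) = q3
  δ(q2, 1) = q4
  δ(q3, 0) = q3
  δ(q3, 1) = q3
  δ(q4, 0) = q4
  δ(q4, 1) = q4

Using the table-filling algorithm:
Round 0 – mark pairs where exactly one state is accepting: (q0,q3), (q1,q3), (q2,q3), (q3,q4)
Round 1 – newly marked: (q0,q1) [on 0: q1 vs q3, already marked]; (q0,q2) [on 0: q1 vs q3, already marked]; (q1,q4) [on 0: q3 vs q4, already marked]; (q2,q4) [on 0: q3 vs q4, already marked]
Round 2 – newly marked: (q0,q4) [on 0: q1 vs q4, already marked]
No further pairs can be marked.
(q1, q2) unmarked: δ(q1,0)=q3, δ(q2,0)=q3; δ(q1,1)=q4, δ(q2,1)=q4 → equivalent
Equivalent pairs: (q1, q2)

Final answer: Equivalent pairs: (q1, q2)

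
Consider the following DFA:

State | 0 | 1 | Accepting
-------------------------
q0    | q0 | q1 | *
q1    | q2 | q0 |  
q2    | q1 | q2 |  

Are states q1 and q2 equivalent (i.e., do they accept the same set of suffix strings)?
Try the suffix "1".
From q1: q1 → q0 — accepting.
From q2: q2 → q2 — not accepting.
The two states disagree on this suffix, so they are not equivalent.

Final answer: No. Distinguishing string: "1" - accepted from q1 but not from q2.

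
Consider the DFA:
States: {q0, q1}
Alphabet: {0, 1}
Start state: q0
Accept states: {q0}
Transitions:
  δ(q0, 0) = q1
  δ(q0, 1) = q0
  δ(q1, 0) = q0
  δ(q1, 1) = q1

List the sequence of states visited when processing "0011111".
Starting at q0
Read '0': q0 -> q1
Read '0': q1 -> q0
Read '1': q0 -> q0
Read '1': q0 -> q0
Read '1': q0 -> q0
Read '1': q0 -> q0
Read '1': q0 -> q0

Final answer: q0 -> q1 -> q0 -> q0 -> q0 -> q0 -> q0 -> q0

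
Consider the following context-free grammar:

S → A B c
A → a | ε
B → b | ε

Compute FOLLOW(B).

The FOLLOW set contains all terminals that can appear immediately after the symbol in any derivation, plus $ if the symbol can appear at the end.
B occurs in S → A B c, immediately followed by the terminal c. So FOLLOW(B) = {c}.

Final answer: {c}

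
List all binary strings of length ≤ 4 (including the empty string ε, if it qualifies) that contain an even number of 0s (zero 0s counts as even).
Checking every binary string of length 0 to 4:
  Length 0: accepted: ε | rejected: (none)
  Length 1: accepted: 1 | rejected: 0
  Length 2: accepted: 00, 11 | rejected: 01, 10
  Length 3: accepted: 001, 010, 100, 111 | rejected: 000, 011, 101, 110
  Length 4: accepted: 0000, 0011, 0101, 0110, 1001, 1010, 1100, 1111 | rejected: 0001, 0010, 0100, 0111, 1000, 1011, 1101, 1110
Total: 16 string(s).

Final answer: ε, 1, 00, 11, 001, 010, 100, 111, 0000, 0011, 0101, 0110, 1001, 1010, 1100, 1111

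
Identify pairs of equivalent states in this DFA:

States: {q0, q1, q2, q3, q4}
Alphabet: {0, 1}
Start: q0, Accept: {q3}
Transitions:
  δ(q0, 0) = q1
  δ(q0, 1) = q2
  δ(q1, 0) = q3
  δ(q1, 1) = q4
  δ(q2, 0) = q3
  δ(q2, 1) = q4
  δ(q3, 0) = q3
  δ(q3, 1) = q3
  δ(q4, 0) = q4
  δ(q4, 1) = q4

Using the table-filling algorithm:
Round 0 – mark pairs where exactly one state is accepting: (q0,q3), (q1,q3), (q2,q3), (q3,q4)
Round 1 – newly marked: (q0,q1) [on 0: q1 vs q3, already marked]; (q0,q2) [on 0: q1 vs q3, already marked]; (q1,q4) [on 0: q3 vs q4, already marked]; (q2,q4) [on 0: q3 vs q4, already marked]
Round 2 – newly marked: (q0,q4) [on 0: q1 vs q4, already marked]
No further pairs can be marked.
(q1, q2) unmarked: δ(q1,0)=q3, δ(q2,0)=q3; δ(q1,1)=q4, δ(q2,1)=q4 → equivalent
Equivalent pairs: (q1, q2)

Final answer: Equivalent pairs: (q1, q2)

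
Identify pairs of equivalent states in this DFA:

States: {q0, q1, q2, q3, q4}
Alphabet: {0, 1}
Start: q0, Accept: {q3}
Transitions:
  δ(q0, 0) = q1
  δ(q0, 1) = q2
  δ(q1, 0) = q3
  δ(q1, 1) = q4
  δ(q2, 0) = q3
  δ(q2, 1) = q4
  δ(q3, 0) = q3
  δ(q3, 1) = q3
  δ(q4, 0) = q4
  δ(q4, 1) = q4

Using the table-filling algorithm:
Round 0 – mark pairs where exactly one state is accepting: (q0,q3), (q1,q3), (q2,q3), (q3,q4)
Round 1 – newly marked: (q0,q1) [on 0: q1 vs q3, already marked]; (q0,q2) [on 0: q1 vs q3, already marked]; (q1,q4) [on 0: q3 vs q4, already marked]; (q2,q4) [on 0: q3 vs q4, already marked]
Round 2 – newly marked: (q0,q4) [on 0: q1 vs q4, already marked]
No further pairs can be marked.
(q1, q2) unmarked: δ(q1,0)=q3, δ(q2,0)=q3; δ(q1,1)=q4, δ(q2,1)=q4 → equivalent
Equivalent pairs: (q1, q2)

Final answer: Equivalent pairs: (q1, q2)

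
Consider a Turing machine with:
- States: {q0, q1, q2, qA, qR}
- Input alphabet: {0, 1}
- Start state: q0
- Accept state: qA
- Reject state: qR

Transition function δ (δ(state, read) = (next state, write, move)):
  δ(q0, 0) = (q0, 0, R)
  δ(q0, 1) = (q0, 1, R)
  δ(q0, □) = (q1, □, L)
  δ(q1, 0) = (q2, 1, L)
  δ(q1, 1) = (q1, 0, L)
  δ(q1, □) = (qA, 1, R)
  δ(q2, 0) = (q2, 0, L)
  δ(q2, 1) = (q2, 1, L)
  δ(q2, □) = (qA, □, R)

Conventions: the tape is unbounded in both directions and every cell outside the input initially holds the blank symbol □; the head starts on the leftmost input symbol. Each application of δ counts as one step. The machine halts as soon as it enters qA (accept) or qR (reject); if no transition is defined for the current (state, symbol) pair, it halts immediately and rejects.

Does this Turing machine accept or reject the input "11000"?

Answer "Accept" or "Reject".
Step 0: [q0]11000 (head at position 0)
Step 1: δ(q0, 1) = (q0, 1, R)  ⊢  1[q0]1000 (head at position 1)
Step 2: δ(q0, 1) = (q0, 1, R)  ⊢  11[q0]000 (head at position 2)
Step 3: δ(q0, 0) = (q0, 0, R)  ⊢  110[q0]00 (head at position 3)
Step 4: δ(q0, 0) = (q0, 0, R)  ⊢  1100[q0]0 (head at position 4)
Step 5: δ(q0, 0) = (q0, 0, R)  ⊢  11000[q0]□ (head at position 5)
Step 6: δ(q0, □) = (q1, □, L)  ⊢  1100[q1]0□ (head at position 4)
Step 7: δ(q1, 0) = (q2, 1, L)  ⊢  110[q2]01□ (head at position 3)
Step 8: δ(q2, 0) = (q2, 0, L)  ⊢  11[q2]001□ (head at position 2)
Step 9: δ(q2, 0) = (q2, 0, L)  ⊢  1[q2]1001□ (head at position 1)
Step 10: δ(q2, 1) = (q2, 1, L)  ⊢  [q2]11001□ (head at position 0)
Step 11: δ(q2, 1) = (q2, 1, L)  ⊢  [q2]□11001□ (head at position -1)
Step 12: δ(q2, □) = (qA, □, R)  ⊢  □[qA]11001□ (head at position 0)
The machine is in qA, so it halts and accepts.

Final answer: Accept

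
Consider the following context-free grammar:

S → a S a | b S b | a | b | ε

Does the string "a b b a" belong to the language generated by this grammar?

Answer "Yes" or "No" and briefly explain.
A derivation exists: S ⇒ a S a ⇒ a b S b a ⇒ a b b a (using S → a S a, S → b S b, then S → ε).

Final answer: Yes - a valid derivation exists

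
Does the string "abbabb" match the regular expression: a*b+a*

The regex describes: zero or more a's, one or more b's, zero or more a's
No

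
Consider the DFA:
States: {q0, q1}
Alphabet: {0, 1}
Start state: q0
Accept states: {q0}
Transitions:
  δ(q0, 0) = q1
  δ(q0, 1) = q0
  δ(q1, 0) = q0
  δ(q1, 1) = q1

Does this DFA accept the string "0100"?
Processing string "0100":
  q0 --0--> q1
  q1 --1--> q1
  q1 --0--> q0
  q0 --0--> q1
Final state: q1
Accept states: {q0}
q1 is not an accept state, so the string is rejected.

Final answer: No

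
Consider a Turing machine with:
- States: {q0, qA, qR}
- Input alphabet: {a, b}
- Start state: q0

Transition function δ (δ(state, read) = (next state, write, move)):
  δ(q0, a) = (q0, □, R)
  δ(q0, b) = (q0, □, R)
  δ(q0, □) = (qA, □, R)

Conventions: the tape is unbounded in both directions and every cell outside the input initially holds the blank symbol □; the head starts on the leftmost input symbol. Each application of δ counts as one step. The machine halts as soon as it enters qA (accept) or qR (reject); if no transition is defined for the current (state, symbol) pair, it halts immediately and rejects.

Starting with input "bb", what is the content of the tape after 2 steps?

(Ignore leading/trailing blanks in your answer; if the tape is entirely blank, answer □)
Step 0: [q0]bb (head at position 0)
Step 1: δ(q0, b) = (q0, □, R)  ⊢  □[q0]b (head at position 1)
Step 2: δ(q0, b) = (q0, □, R)  ⊢  □□[q0]□ (head at position 2)
Tape after 2 steps (ignoring surrounding blanks): □

Final answer: Tape: □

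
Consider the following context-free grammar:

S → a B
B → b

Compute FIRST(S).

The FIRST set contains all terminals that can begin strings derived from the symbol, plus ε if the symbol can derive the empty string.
S has the single production S → a B, whose right-hand side begins with the terminal a. So FIRST(S) = {a}.

Final answer: {a}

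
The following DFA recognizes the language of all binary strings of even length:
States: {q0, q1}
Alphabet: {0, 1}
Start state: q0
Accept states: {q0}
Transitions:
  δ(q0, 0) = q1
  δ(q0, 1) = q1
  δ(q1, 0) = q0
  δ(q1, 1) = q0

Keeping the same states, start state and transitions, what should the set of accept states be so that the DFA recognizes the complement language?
The DFA is complete (every state has a transition on every symbol), so the complement
is recognized by the same DFA with accepting and non-accepting states swapped.
Original accept states: {q0}
Complement accept states = All states - Original accept states
= {q0, q1} - {q0}
= {q1}
Complement language: strings of ODD length

Final answer: {q1}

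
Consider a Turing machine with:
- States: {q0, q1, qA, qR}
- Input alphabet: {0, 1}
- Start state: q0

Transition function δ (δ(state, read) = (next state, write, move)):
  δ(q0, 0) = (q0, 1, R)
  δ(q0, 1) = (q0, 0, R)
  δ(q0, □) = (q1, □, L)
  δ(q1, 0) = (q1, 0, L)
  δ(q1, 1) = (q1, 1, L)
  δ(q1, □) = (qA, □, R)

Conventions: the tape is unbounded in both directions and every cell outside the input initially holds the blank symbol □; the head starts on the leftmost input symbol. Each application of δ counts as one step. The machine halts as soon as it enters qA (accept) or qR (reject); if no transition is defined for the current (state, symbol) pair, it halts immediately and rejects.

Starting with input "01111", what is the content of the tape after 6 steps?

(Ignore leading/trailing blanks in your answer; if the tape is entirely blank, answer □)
Step 0: [q0]01111 (head at position 0)
Step 1: δ(q0, 0) = (q0, 1, R)  ⊢  1[q0]1111 (head at position 1)
Step 2: δ(q0, 1) = (q0, 0, R)  ⊢  10[q0]111 (head at position 2)
Step 3: δ(q0, 1) = (q0, 0, R)  ⊢  100[q0]11 (head at position 3)
Step 4: δ(q0, 1) = (q0, 0, R)  ⊢  1000[q0]1 (head at position 4)
Step 5: δ(q0, 1) = (q0, 0, R)  ⊢  10000[q0]□ (head at position 5)
Step 6: δ(q0, □) = (q1, □, L)  ⊢  1000[q1]0□ (head at position 4)
Tape after 6 steps (ignoring surrounding blanks): 10000

Final answer: Tape: 10000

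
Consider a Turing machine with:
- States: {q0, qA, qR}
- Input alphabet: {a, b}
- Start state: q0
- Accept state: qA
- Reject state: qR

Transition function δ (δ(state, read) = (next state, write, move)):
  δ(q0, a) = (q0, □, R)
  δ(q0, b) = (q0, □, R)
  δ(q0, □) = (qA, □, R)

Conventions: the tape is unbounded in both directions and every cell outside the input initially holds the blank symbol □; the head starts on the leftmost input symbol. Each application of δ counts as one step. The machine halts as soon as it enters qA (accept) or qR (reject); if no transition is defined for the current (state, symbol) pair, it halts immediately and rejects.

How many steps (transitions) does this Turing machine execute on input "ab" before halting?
Step 0: [q0]ab (head at position 0)
Step 1: δ(q0, a) = (q0, □, R)  ⊢  □[q0]b (head at position 1)
Step 2: δ(q0, b) = (q0, □, R)  ⊢  □□[q0]□ (head at position 2)
Step 3: δ(q0, □) = (qA, □, R)  ⊢  □□□[qA]□ (head at position 3)
The machine is in qA, so it halts and accepts.
Number of transitions executed: 3.

Final answer: 3 steps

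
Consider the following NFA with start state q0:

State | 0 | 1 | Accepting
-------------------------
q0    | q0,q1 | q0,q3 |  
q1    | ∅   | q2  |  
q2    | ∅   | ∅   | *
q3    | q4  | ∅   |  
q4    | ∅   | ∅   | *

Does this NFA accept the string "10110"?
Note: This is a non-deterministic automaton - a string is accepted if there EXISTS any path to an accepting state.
Track the set of states the NFA could be in: start {q0}
Read '1': {q0} → {q0, q3}
Read '0': {q0, q3} → {q0, q1, q4}
Read '1': {q0, q1, q4} → {q0, q2, q3}
Read '1': {q0, q2, q3} → {q0, q3}
Read '0': {q0, q3} → {q0, q1, q4}
Final set {q0, q1, q4} contains accepting state(s) {q4} → accepted.

Final answer: Yes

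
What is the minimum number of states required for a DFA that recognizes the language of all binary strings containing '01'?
Language: binary strings containing '01'
Lower bound (Myhill–Nerode): the prefixes ε, 0, 01 are pairwise distinguishable:
  ε vs 01: suffix ε distinguishes them (ε is rejected, 01 is accepted)
  0 vs 01: suffix ε distinguishes them (0 is rejected, 01 is accepted)
  ε vs 0: suffix 1 distinguishes them (ε·1 = 1 is rejected, 0·1 = 01 is accepted)
So any DFA needs at least 3 states.
Upper bound: a DFA with 3 states exists (one state per class above: 'no progress', 'last symbol 0', and 'seen 01' (accepting sink)).
Minimum states: 3

Final answer: 3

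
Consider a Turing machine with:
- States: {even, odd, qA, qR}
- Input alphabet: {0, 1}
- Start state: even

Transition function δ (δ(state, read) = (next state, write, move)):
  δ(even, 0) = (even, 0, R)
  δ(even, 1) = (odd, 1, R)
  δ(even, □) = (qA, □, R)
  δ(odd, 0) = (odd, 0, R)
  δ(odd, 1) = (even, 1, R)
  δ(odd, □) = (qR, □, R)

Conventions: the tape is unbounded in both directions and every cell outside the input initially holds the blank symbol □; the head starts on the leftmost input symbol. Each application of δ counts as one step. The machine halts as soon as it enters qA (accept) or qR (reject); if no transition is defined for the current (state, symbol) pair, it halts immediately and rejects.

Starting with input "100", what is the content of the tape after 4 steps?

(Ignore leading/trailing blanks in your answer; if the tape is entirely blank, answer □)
Step 0: [even]100 (head at position 0)
Step 1: δ(even, 1) = (odd, 1, R)  ⊢  1[odd]00 (head at position 1)
Step 2: δ(odd, 0) = (odd, 0, R)  ⊢  10[odd]0 (head at position 2)
Step 3: δ(odd, 0) = (odd, 0, R)  ⊢  100[odd]□ (head at position 3)
Step 4: δ(odd, □) = (qR, □, R)  ⊢  100□[qR]□ (head at position 4)
Tape after 4 steps (ignoring surrounding blanks): 100

Final answer: Tape: 100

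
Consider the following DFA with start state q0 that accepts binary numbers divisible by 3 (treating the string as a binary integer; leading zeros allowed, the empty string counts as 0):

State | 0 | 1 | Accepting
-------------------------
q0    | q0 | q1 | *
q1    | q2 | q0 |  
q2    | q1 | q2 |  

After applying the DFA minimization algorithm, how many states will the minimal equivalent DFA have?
All 3 states are reachable from q0, so none can be removed as unreachable.
Table-filling: first mark every (accepting, non-accepting) pair as distinguishable (accepting: {q0}; non-accepting: {q1, q2}).
Round 1: (q1, q2) on '1' go to q0 and q2, already distinguishable → mark.
Every pair of states is distinguishable, so the DFA is already minimal.
Equivalence classes: {q0}, {q1}, {q2} → 3 states.

Final answer: 3 states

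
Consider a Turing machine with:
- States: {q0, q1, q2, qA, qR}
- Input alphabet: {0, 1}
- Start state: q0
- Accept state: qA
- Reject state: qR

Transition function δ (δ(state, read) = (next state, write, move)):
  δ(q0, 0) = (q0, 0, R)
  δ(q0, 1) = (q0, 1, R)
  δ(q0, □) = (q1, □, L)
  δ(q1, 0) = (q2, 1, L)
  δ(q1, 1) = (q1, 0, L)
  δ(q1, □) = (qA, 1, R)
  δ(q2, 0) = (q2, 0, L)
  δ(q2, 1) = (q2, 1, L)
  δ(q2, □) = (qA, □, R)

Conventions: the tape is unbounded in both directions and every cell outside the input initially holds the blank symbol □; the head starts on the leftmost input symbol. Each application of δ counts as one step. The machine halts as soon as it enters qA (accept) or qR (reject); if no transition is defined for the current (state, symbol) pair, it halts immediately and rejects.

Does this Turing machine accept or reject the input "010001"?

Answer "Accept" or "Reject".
Step 0: [q0]010001 (head at position 0)
Step 1: δ(q0, 0) = (q0, 0, R)  ⊢  0[q0]10001 (head at position 1)
Step 2: δ(q0, 1) = (q0, 1, R)  ⊢  01[q0]0001 (head at position 2)
Step 3: δ(q0, 0) = (q0, 0, R)  ⊢  010[q0]001 (head at position 3)
Step 4: δ(q0, 0) = (q0, 0, R)  ⊢  0100[q0]01 (head at position 4)
Step 5: δ(q0, 0) = (q0, 0, R)  ⊢  01000[q0]1 (head at position 5)
Step 6: δ(q0, 1) = (q0, 1, R)  ⊢  010001[q0]□ (head at position 6)
Step 7: δ(q0, □) = (q1, □, L)  ⊢  01000[q1]1□ (head at position 5)
Step 8: δ(q1, 1) = (q1, 0, L)  ⊢  0100[q1]00□ (head at position 4)
Step 9: δ(q1, 0) = (q2, 1, L)  ⊢  010[q2]010□ (head at position 3)
Step 10: δ(q2, 0) = (q2, 0, L)  ⊢  01[q2]0010□ (head at position 2)
Step 11: δ(q2, 0) = (q2, 0, L)  ⊢  0[q2]10010□ (head at position 1)
Step 12: δ(q2, 1) = (q2, 1, L)  ⊢  [q2]010010□ (head at position 0)
Step 13: δ(q2, 0) = (q2, 0, L)  ⊢  [q2]□010010□ (head at position -1)
Step 14: δ(q2, □) = (qA, □, R)  ⊢  □[qA]010010□ (head at position 0)
The machine is in qA, so it halts and accepts.

Final answer: Accept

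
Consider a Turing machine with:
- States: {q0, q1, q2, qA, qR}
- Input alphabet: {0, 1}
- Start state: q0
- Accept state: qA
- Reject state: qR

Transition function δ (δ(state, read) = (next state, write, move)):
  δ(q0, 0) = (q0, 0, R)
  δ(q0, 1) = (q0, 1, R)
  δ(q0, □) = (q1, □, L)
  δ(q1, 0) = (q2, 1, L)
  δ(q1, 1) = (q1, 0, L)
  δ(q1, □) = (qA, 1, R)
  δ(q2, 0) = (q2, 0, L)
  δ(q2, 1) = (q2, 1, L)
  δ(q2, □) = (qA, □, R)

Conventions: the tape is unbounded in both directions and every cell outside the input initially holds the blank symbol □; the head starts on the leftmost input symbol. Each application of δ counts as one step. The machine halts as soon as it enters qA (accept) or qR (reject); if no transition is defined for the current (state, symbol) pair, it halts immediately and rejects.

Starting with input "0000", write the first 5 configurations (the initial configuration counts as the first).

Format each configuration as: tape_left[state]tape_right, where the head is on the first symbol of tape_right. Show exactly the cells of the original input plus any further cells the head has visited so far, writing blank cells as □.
Step 0: [q0]0000 (head at position 0)
Step 1: δ(q0, 0) = (q0, 0, R)  ⊢  0[q0]000 (head at position 1)
Step 2: δ(q0, 0) = (q0, 0, R)  ⊢  00[q0]00 (head at position 2)
Step 3: δ(q0, 0) = (q0, 0, R)  ⊢  000[q0]0 (head at position 3)
Step 4: δ(q0, 0) = (q0, 0, R)  ⊢  0000[q0]□ (head at position 4)

Final answer: [q0]0000 ⊢ 0[q0]000 ⊢ 00[q0]00 ⊢ 000[q0]0 ⊢ 0000[q0]□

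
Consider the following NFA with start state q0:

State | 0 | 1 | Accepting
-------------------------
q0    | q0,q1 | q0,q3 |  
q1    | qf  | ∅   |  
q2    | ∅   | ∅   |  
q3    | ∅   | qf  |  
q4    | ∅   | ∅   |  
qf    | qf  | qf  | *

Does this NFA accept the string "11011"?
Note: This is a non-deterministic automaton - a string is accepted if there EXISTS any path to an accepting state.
Track the set of states the NFA could be in: start {q0}
Read '1': {q0} → {q0, q3}
Read '1': {q0, q3} → {q0, q3, qf}
Read '0': {q0, q3, qf} → {q0, q1, qf}
Read '1': {q0, q1, qf} → {q0, q3, qf}
Read '1': {q0, q3, qf} → {q0, q3, qf}
Final set {q0, q3, qf} contains accepting state(s) {qf} → accepted.

Final answer: Yes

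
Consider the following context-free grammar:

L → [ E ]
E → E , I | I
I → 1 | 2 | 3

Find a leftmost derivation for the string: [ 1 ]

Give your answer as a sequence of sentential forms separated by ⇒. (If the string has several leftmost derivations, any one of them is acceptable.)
Start with L.
Step 1: the leftmost non-terminal is L; apply L → [ E ]:  [ E ]
Step 2: the leftmost non-terminal is E; apply E → I:  [ I ]
Step 3: the leftmost non-terminal is I; apply I → 1:  [ 1 ]

Final answer: L ⇒ [ E ] ⇒ [ I ] ⇒ [ 1 ]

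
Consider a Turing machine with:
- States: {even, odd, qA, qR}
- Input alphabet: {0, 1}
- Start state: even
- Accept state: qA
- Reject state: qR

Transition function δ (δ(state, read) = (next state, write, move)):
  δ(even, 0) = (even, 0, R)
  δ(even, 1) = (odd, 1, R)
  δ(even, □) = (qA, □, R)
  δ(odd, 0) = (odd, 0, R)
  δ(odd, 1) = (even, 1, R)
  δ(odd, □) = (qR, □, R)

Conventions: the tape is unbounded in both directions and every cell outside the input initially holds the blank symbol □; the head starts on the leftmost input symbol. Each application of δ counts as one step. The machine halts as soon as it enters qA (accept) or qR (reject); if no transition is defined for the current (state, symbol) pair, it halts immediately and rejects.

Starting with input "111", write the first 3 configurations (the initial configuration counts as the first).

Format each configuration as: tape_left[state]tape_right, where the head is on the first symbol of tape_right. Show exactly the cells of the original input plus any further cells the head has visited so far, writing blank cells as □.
Step 0: [even]111 (head at position 0)
Step 1: δ(even, 1) = (odd, 1, R)  ⊢  1[odd]11 (head at position 1)
Step 2: δ(odd, 1) = (even, 1, R)  ⊢  11[even]1 (head at position 2)

Final answer: [even]111 ⊢ 1[odd]11 ⊢ 11[even]1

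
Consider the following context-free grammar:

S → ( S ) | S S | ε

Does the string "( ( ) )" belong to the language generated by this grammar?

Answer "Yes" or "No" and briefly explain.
A derivation exists: S ⇒ ( S ) ⇒ ( ( S ) ) ⇒ ( ( ) ) (using S → ( S ) twice, then S → ε).

Final answer: Yes - a valid derivation exists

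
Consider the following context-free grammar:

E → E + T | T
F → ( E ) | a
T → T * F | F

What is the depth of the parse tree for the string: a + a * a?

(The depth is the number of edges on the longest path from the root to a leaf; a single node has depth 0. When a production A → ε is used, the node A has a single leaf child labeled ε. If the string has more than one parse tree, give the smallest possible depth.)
The grammar is unambiguous; the parse tree of a + a * a is:
E → E + T at the root (depth 0).
  Left E (depth 1) → T (2) → F (3) → a (4).
  Right T (depth 1) → T * F; that T (2) → F (3) → a (4); F (2) → a (3).
The longest root-to-leaf paths have 4 edges.
Depth = 4.

Final answer: 4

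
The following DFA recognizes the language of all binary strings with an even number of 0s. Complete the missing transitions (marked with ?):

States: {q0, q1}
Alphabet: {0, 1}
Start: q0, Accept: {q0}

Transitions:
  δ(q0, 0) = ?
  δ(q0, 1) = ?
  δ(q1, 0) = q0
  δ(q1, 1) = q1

What each state remembers (consistent with the given transitions and accept states):
  q0: an even number of 0s has been read so far
  q1: an odd number of 0s has been read so far
Filling in the missing entries:
  δ(q0, 0): in q0 (an even number of 0s has been read so far), after reading 0 we have: an odd number of 0s has been read so far → q1
  δ(q0, 1): in q0 (an even number of 0s has been read so far), after reading 1 we have: an even number of 0s has been read so far → q0

Final answer: δ(q0, 0) = q1; δ(q0, 1) = q0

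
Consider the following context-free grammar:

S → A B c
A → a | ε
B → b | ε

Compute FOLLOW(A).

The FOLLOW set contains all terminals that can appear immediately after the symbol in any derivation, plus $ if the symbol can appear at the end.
A occurs in S → A B c followed by B c. Add FIRST(B) minus ε = {b}; B is nullable (B → ε), so what follows B can also follow A: the terminal c. FOLLOW(A) = {b, c}.

Final answer: {b, c}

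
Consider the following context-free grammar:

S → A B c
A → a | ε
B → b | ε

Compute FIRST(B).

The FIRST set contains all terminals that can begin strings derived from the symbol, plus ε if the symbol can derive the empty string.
B → b contributes b; B → ε makes B nullable, contributing ε. FIRST(B) = {b, ε}.

Final answer: {b, ε}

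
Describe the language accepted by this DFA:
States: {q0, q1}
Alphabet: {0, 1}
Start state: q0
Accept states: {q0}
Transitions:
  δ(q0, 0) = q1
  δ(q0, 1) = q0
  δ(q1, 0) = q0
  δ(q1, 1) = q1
Analyzing the DFA structure:
Start state: q0
Accept states: {q0}
Interpreting what each state remembers (checking against the transitions):
  q0: an even number of 0s has been read so far
  q1: an odd number of 0s has been read so far
  δ(q0, 0): in q0 (an even number of 0s has been read so far), after reading 0 we have: an odd number of 0s has been read so far → q1
  δ(q0, 1): in q0 (an even number of 0s has been read so far), after reading 1 we have: an even number of 0s has been read so far → q0
  δ(q1, 0): in q1 (an odd number of 0s has been read so far), after reading 0 we have: an even number of 0s has been read so far → q0
  δ(q1, 1): in q1 (an odd number of 0s has been read so far), after reading 1 we have: an odd number of 0s has been read so far → q1
A string is accepted iff it ends in {q0}, i.e. an even number of 0s has been read so far.
Language: All binary strings with an even number of 0s

Final answer: All binary strings with an even number of 0s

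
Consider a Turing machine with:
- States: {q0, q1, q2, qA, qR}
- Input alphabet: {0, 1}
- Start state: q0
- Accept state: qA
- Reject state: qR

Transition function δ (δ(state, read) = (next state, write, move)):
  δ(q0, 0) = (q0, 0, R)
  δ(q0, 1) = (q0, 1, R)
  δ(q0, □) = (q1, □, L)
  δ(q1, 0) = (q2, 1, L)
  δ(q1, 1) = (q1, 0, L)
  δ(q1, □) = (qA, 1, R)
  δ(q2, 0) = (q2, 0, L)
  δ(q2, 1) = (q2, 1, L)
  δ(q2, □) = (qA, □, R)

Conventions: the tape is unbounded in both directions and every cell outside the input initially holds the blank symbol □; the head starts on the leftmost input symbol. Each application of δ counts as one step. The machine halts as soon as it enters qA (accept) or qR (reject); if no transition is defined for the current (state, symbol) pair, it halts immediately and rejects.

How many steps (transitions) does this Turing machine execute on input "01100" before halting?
Step 0: [q0]01100 (head at position 0)
Step 1: δ(q0, 0) = (q0, 0, R)  ⊢  0[q0]1100 (head at position 1)
Step 2: δ(q0, 1) = (q0, 1, R)  ⊢  01[q0]100 (head at position 2)
Step 3: δ(q0, 1) = (q0, 1, R)  ⊢  011[q0]00 (head at position 3)
Step 4: δ(q0, 0) = (q0, 0, R)  ⊢  0110[q0]0 (head at position 4)
Step 5: δ(q0, 0) = (q0, 0, R)  ⊢  01100[q0]□ (head at position 5)
Step 6: δ(q0, □) = (q1, □, L)  ⊢  0110[q1]0□ (head at position 4)
Step 7: δ(q1, 0) = (q2, 1, L)  ⊢  011[q2]01□ (head at position 3)
Step 8: δ(q2, 0) = (q2, 0, L)  ⊢  01[q2]101□ (head at position 2)
Step 9: δ(q2, 1) = (q2, 1, L)  ⊢  0[q2]1101□ (head at position 1)
Step 10: δ(q2, 1) = (q2, 1, L)  ⊢  [q2]01101□ (head at position 0)
Step 11: δ(q2, 0) = (q2, 0, L)  ⊢  [q2]□01101□ (head at position -1)
Step 12: δ(q2, □) = (qA, □, R)  ⊢  □[qA]01101□ (head at position 0)
The machine is in qA, so it halts and accepts.
Number of transitions executed: 12.

Final answer: 12 steps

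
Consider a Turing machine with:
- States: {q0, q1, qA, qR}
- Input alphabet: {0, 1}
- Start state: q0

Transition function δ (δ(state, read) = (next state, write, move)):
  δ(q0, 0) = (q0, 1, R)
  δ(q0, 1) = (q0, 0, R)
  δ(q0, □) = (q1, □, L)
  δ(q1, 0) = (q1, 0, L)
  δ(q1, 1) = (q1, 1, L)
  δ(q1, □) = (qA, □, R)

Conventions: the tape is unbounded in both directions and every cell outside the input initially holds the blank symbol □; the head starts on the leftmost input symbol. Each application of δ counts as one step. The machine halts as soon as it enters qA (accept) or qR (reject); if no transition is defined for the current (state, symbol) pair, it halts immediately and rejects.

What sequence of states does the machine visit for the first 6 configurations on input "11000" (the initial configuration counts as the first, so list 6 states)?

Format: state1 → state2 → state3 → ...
Step 0: [q0]11000 (head at position 0)
Step 1: δ(q0, 1) = (q0, 0, R)  ⊢  0[q0]1000 (head at position 1)
Step 2: δ(q0, 1) = (q0, 0, R)  ⊢  00[q0]000 (head at position 2)
Step 3: δ(q0, 0) = (q0, 1, R)  ⊢  001[q0]00 (head at position 3)
Step 4: δ(q0, 0) = (q0, 1, R)  ⊢  0011[q0]0 (head at position 4)
Step 5: δ(q0, 0) = (q0, 1, R)  ⊢  00111[q0]□ (head at position 5)
Reading off the states of these 6 configurations: q0 → q0 → q0 → q0 → q0 → q0

Final answer: q0 → q0 → q0 → q0 → q0 → q0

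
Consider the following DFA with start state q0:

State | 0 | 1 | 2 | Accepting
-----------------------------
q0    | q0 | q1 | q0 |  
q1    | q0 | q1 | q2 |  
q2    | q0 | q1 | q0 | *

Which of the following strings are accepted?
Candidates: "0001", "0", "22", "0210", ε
"0001": q0 → q0 → q0 → q0 → q1; q1 is not accepting → rejected
"0": q0 → q0; q0 is not accepting → rejected
"22": q0 → q0 → q0; q0 is not accepting → rejected
"0210": q0 → q0 → q0 → q1 → q0; q0 is not accepting → rejected
ε: q0; q0 is not accepting → rejected

Final answer: None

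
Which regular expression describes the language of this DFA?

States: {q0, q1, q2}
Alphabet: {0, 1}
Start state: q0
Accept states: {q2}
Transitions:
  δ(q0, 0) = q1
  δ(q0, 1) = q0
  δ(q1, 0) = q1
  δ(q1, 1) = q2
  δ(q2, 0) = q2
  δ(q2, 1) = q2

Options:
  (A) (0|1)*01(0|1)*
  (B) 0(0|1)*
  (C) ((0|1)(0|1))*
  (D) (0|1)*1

Testing sample strings against the DFA:
  '00110' -> accepted
  '01001' -> accepted
  '11' -> rejected
  '10011' -> accepted
Checking each option for a counterexample:
  (A) (0|1)*01(0|1)*: agrees with the DFA on all strings of length ≤ 4
  (B) 0(0|1)*: '0' is rejected by the DFA but matches the regex → eliminated
  (C) ((0|1)(0|1))*: ε is rejected by the DFA but matches the regex → eliminated
  (D) (0|1)*1: '1' is rejected by the DFA but matches the regex → eliminated
Only (A) (0|1)*01(0|1)* is consistent with the DFA.

Final answer: (A) (0|1)*01(0|1)*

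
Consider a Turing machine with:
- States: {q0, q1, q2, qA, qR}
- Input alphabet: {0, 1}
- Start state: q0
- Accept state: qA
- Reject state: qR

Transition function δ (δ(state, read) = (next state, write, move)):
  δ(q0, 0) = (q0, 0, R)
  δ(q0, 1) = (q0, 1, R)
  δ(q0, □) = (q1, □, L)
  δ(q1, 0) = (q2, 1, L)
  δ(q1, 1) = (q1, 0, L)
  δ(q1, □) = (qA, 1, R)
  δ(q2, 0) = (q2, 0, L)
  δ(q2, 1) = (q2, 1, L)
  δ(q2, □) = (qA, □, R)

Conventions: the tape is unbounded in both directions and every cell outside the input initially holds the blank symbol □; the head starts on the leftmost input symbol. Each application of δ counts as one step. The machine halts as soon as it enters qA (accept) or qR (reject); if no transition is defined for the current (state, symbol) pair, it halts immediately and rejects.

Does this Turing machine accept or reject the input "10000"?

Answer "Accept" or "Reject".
Step 0: [q0]10000 (head at position 0)
Step 1: δ(q0, 1) = (q0, 1, R)  ⊢  1[q0]0000 (head at position 1)
Step 2: δ(q0, 0) = (q0, 0, R)  ⊢  10[q0]000 (head at position 2)
Step 3: δ(q0, 0) = (q0, 0, R)  ⊢  100[q0]00 (head at position 3)
Step 4: δ(q0, 0) = (q0, 0, R)  ⊢  1000[q0]0 (head at position 4)
Step 5: δ(q0, 0) = (q0, 0, R)  ⊢  10000[q0]□ (head at position 5)
Step 6: δ(q0, □) = (q1, □, L)  ⊢  1000[q1]0□ (head at position 4)
Step 7: δ(q1, 0) = (q2, 1, L)  ⊢  100[q2]01□ (head at position 3)
Step 8: δ(q2, 0) = (q2, 0, L)  ⊢  10[q2]001□ (head at position 2)
Step 9: δ(q2, 0) = (q2, 0, L)  ⊢  1[q2]0001□ (head at position 1)
Step 10: δ(q2, 0) = (q2, 0, L)  ⊢  [q2]10001□ (head at position 0)
Step 11: δ(q2, 1) = (q2, 1, L)  ⊢  [q2]□10001□ (head at position -1)
Step 12: δ(q2, □) = (qA, □, R)  ⊢  □[qA]10001□ (head at position 0)
The machine is in qA, so it halts and accepts.

Final answer: Accept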